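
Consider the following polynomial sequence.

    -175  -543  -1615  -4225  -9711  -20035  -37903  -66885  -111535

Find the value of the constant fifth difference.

-120

D1: -368, -1072, -2610, -5486, -10324, -17868, -28982, -44650
D2: -704, -1538, -2876, -4838, -7544, -11114, -15668
D3: -834, -1338, -1962, -2706, -3570, -4554
D4: -504, -624, -744, -864, -984
D5: -120, -120, -120, -120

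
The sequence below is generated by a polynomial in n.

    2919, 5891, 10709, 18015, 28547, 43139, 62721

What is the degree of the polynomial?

4

First differences: 2972, 4818, 7306, 10532, 14592, 19582
Second differences: 1846, 2488, 3226, 4060, 4990
Third differences: 642, 738, 834, 930
Fourth differences: 96, 96, 96
The fourth differences are constant, so the polynomial has degree 4.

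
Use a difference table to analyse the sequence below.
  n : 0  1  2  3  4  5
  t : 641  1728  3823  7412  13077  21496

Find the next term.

Δ: 1087, 2095, 3589, 5665, 8419
Δ²: 1008, 1494, 2076, 2754
Δ³: 486, 582, 678
Δ⁴: 96, 96
Constant fourth difference = 96, so extend:
678 + 96 = 774;  2754 + 774 = 3528;  8419 + 3528 = 11947;  21496 + 11947 = 33443

33443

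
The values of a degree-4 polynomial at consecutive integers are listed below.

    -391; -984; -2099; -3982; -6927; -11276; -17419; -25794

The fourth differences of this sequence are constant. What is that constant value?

First differences: -593, -1115, -1883, -2945, -4349, -6143, -8375
Second differences: -522, -768, -1062, -1404, -1794, -2232
Third differences: -246, -294, -342, -390, -438
Fourth differences: -48, -48, -48, -48

-48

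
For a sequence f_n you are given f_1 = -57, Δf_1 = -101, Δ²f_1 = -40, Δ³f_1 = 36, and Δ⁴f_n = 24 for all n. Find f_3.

Build the table forward from the leading diagonal:
D4: 24  24  24
D3: 36  60  84
D2: -40  -4  56
D1: -101  -141  -145
f: -57  -158  -299

-299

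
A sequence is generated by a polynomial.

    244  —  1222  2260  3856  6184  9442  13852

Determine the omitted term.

Using the last 6 terms:
D1: 1038, 1596, 2328, 3258, 4410
D2: 558, 732, 930, 1152
D3: 174, 198, 222
D4: 24, 24
Constant fourth difference = 24.
Extend backward: 174 − 24 = 150;  558 − 150 = 408;  1038 − 408 = 630;  1222 − 630 = 592

592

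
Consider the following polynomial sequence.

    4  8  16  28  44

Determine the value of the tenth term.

184

First differences: 4, 8, 12, 16
Second differences: 4, 4, 4
The second differences are constant (4).
16 + 4 = 20;  44 + 20 = 64
20 + 4 = 24;  64 + 24 = 88
24 + 4 = 28;  88 + 28 = 116
28 + 4 = 32;  116 + 32 = 148
32 + 4 = 36;  148 + 36 = 184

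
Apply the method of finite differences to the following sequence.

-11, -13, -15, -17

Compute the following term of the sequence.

-19

D1: -2, -2, -2
The first differences are constant (-2).
-17 − 2 = -19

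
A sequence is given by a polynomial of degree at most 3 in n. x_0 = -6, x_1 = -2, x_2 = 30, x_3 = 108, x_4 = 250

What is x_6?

4, 32, 78, 142
28, 46, 64
18, 18
Third differences constant at 18.
64 + 18 = 82;  142 + 82 = 224;  250 + 224 = 474
82 + 18 = 100;  224 + 100 = 324;  474 + 324 = 798

798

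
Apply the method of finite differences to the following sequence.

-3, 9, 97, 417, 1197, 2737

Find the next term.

5409

D1: 12, 88, 320, 780, 1540
D2: 76, 232, 460, 760
D3: 156, 228, 300
D4: 72, 72
Constant fourth difference = 72, so extend:
300 + 72 = 372;  760 + 372 = 1132;  1540 + 1132 = 2672;  2737 + 2672 = 5409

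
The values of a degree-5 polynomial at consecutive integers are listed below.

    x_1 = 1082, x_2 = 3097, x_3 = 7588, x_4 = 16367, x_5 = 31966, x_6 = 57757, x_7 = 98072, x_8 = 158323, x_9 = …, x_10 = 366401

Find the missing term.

Using the first 8 terms:
First differences: 2015  4491  8779  15599  25791  40315  60251
Second differences: 2476  4288  6820  10192  14524  19936
Third differences: 1812  2532  3372  4332  5412
Fourth differences: 720  840  960  1080
Fifth differences: 120  120  120
Constant fifth difference = 120.
Extend forward: 1080 + 120 = 1200;  5412 + 1200 = 6612;  19936 + 6612 = 26548;  60251 + 26548 = 86799;  158323 + 86799 = 245122

245122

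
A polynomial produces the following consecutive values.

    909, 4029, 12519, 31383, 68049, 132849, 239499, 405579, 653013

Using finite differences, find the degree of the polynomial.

5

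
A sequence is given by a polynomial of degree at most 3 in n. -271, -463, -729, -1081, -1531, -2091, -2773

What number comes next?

-3589

-192  -266  -352  -450  -560  -682
-74  -86  -98  -110  -122
-12  -12  -12  -12
Third differences constant at -12.
-122 − 12 = -134;  -682 − 134 = -816;  -2773 − 816 = -3589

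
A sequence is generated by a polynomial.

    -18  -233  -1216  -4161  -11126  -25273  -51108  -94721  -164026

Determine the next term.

-269001

D1: -215, -983, -2945, -6965, -14147, -25835, -43613, -69305
D2: -768, -1962, -4020, -7182, -11688, -17778, -25692
D3: -1194, -2058, -3162, -4506, -6090, -7914
D4: -864, -1104, -1344, -1584, -1824
D5: -240, -240, -240, -240
Fifth differences constant at -240.
-1824 − 240 = -2064;  -7914 − 2064 = -9978;  -25692 − 9978 = -35670;  -69305 − 35670 = -104975;  -164026 − 104975 = -269001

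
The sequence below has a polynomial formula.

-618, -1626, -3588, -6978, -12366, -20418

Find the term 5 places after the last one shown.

First differences: -1008, -1962, -3390, -5388, -8052
Second differences: -954, -1428, -1998, -2664
Third differences: -474, -570, -666
Fourth differences: -96, -96
The fourth differences are constant (-96).
-666 − 96 = -762;  -2664 − 762 = -3426;  -8052 − 3426 = -11478;  -20418 − 11478 = -31896
-762 − 96 = -858;  -3426 − 858 = -4284;  -11478 − 4284 = -15762;  -31896 − 15762 = -47658
-858 − 96 = -954;  -4284 − 954 = -5238;  -15762 − 5238 = -21000;  -47658 − 21000 = -68658
-954 − 96 = -1050;  -5238 − 1050 = -6288;  -21000 − 6288 = -27288;  -68658 − 27288 = -95946
-1050 − 96 = -1146;  -6288 − 1146 = -7434;  -27288 − 7434 = -34722;  -95946 − 34722 = -130668

-130668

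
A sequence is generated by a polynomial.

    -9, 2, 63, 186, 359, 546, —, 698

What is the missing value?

687

Using the first 6 terms:
11, 61, 123, 173, 187
50, 62, 50, 14
12, -12, -36
-24, -24
Constant fourth difference = -24.
Extend forward: -36 − 24 = -60;  14 − 60 = -46;  187 − 46 = 141;  546 + 141 = 687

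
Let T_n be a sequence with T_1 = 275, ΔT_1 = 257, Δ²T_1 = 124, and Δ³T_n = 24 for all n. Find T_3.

Build the table forward from the leading diagonal:
D3: 24  24  24
D2: 124  148  172
D1: 257  381  529
T: 275  532  913

913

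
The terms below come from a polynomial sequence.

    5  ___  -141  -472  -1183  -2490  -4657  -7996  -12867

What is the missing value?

Using the last 7 terms:
Δ: -331, -711, -1307, -2167, -3339, -4871
Δ²: -380, -596, -860, -1172, -1532
Δ³: -216, -264, -312, -360
Δ⁴: -48, -48, -48
Constant fourth difference = -48.
Extend backward: -216 + 48 = -168;  -380 + 168 = -212;  -331 + 212 = -119;  -141 + 119 = -22

-22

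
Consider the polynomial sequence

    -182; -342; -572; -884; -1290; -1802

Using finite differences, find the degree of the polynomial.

3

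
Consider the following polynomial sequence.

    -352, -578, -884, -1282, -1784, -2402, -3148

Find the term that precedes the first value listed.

-194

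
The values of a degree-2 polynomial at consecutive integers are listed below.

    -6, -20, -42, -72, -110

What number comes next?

D1: -14, -22, -30, -38
D2: -8, -8, -8
Second differences constant at -8.
-38 − 8 = -46;  -110 − 46 = -156

-156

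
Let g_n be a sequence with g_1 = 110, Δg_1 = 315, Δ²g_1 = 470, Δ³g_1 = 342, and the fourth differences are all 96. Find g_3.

Build the table forward from the leading diagonal:
D4: 96  96  96
D3: 342  438  534
D2: 470  812  1250
D1: 315  785  1597
g: 110  425  1210

1210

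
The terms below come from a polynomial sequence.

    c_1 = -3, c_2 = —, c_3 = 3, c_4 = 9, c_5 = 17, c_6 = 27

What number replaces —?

-1

Using the last 4 terms:
First differences: 6  8  10
Second differences: 2  2
Constant second difference = 2.
Extend backward: 6 − 2 = 4;  3 − 4 = -1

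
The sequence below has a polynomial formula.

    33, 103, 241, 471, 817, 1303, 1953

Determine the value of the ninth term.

70, 138, 230, 346, 486, 650
68, 92, 116, 140, 164
24, 24, 24, 24
The third differences are constant (24).
164 + 24 = 188;  650 + 188 = 838;  1953 + 838 = 2791
188 + 24 = 212;  838 + 212 = 1050;  2791 + 1050 = 3841

3841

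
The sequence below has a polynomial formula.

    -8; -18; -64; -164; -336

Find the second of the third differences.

Δ: -10, -46, -100, -172
Δ²: -36, -54, -72
Δ³: -18, -18

-18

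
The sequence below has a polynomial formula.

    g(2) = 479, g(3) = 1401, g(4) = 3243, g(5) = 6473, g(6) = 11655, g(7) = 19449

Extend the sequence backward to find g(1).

105

922  1842  3230  5182  7794
920  1388  1952  2612
468  564  660
96  96
The fourth differences are constant at 96.
Work back: 468 − 96 = 372;  920 − 372 = 548;  922 − 548 = 374;  479 − 374 = 105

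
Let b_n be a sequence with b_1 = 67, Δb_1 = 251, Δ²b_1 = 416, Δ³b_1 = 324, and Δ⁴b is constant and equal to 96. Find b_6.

9202

Build the table forward from the leading diagonal:
D4: 96  96  96  96  96  96
D3: 324  420  516  612  708  804
D2: 416  740  1160  1676  2288  2996
D1: 251  667  1407  2567  4243  6531
b: 67  318  985  2392  4959  9202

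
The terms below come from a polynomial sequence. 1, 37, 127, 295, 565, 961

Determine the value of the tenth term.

4285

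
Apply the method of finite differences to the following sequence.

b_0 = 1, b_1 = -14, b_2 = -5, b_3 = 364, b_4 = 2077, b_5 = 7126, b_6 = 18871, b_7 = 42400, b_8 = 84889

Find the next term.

First differences: -15  9  369  1713  5049  11745  23529  42489
Second differences: 24  360  1344  3336  6696  11784  18960
Third differences: 336  984  1992  3360  5088  7176
Fourth differences: 648  1008  1368  1728  2088
Fifth differences: 360  360  360  360
Fifth differences constant at 360.
2088 + 360 = 2448;  7176 + 2448 = 9624;  18960 + 9624 = 28584;  42489 + 28584 = 71073;  84889 + 71073 = 155962

155962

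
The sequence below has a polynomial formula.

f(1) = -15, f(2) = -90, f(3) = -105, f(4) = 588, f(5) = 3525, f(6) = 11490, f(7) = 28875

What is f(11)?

356895

D1: -75, -15, 693, 2937, 7965, 17385
D2: 60, 708, 2244, 5028, 9420
D3: 648, 1536, 2784, 4392
D4: 888, 1248, 1608
D5: 360, 360
The fifth differences are constant (360).
1608 + 360 = 1968;  4392 + 1968 = 6360;  9420 + 6360 = 15780;  17385 + 15780 = 33165;  28875 + 33165 = 62040
1968 + 360 = 2328;  6360 + 2328 = 8688;  15780 + 8688 = 24468;  33165 + 24468 = 57633;  62040 + 57633 = 119673
2328 + 360 = 2688;  8688 + 2688 = 11376;  24468 + 11376 = 35844;  57633 + 35844 = 93477;  119673 + 93477 = 213150
2688 + 360 = 3048;  11376 + 3048 = 14424;  35844 + 14424 = 50268;  93477 + 50268 = 143745;  213150 + 143745 = 356895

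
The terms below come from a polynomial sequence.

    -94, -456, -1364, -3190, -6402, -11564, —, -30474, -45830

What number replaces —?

Using the first 6 terms:
D1: -362, -908, -1826, -3212, -5162
D2: -546, -918, -1386, -1950
D3: -372, -468, -564
D4: -96, -96
Constant fourth difference = -96.
Extend forward: -564 − 96 = -660;  -1950 − 660 = -2610;  -5162 − 2610 = -7772;  -11564 − 7772 = -19336

-19336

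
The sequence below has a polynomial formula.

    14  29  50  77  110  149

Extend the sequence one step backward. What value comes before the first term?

15  21  27  33  39
6  6  6  6
The second differences are constant at 6.
Work back: 15 − 6 = 9;  14 − 9 = 5

5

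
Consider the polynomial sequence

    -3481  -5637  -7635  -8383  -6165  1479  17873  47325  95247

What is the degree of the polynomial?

5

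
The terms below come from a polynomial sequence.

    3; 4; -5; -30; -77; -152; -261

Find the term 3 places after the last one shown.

-852

Δ: 1, -9, -25, -47, -75, -109
Δ²: -10, -16, -22, -28, -34
Δ³: -6, -6, -6, -6
Third differences constant at -6.
-34 − 6 = -40;  -109 − 40 = -149;  -261 − 149 = -410
-40 − 6 = -46;  -149 − 46 = -195;  -410 − 195 = -605
-46 − 6 = -52;  -195 − 52 = -247;  -605 − 247 = -852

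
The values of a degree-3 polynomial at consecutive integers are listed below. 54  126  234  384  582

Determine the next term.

834

72  108  150  198
36  42  48
6  6
The third differences are constant (6).
48 + 6 = 54;  198 + 54 = 252;  582 + 252 = 834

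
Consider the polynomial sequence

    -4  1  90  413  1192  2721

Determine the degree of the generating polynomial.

First differences: 5, 89, 323, 779, 1529
Second differences: 84, 234, 456, 750
Third differences: 150, 222, 294
Fourth differences: 72, 72
The fourth differences are constant, so the polynomial has degree 4.

4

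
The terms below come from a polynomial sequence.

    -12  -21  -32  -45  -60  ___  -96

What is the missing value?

-77

Using the first 5 terms:
First differences: -9, -11, -13, -15
Second differences: -2, -2, -2
Constant second difference = -2.
Extend forward: -15 − 2 = -17;  -60 − 17 = -77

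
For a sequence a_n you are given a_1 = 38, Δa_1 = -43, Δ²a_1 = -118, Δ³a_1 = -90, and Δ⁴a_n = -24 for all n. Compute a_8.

-6731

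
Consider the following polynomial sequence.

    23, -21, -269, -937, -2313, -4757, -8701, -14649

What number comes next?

-23177

Δ: -44  -248  -668  -1376  -2444  -3944  -5948
Δ²: -204  -420  -708  -1068  -1500  -2004
Δ³: -216  -288  -360  -432  -504
Δ⁴: -72  -72  -72  -72
Constant fourth difference = -72, so extend:
-504 − 72 = -576;  -2004 − 576 = -2580;  -5948 − 2580 = -8528;  -14649 − 8528 = -23177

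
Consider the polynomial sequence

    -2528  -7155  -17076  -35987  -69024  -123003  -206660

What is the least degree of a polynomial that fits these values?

5

Δ: -4627, -9921, -18911, -33037, -53979, -83657
Δ²: -5294, -8990, -14126, -20942, -29678
Δ³: -3696, -5136, -6816, -8736
Δ⁴: -1440, -1680, -1920
Δ⁵: -240, -240
The fifth differences are constant, so the polynomial has degree 5.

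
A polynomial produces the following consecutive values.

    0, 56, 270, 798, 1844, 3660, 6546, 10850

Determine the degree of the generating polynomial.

4

56, 214, 528, 1046, 1816, 2886, 4304
158, 314, 518, 770, 1070, 1418
156, 204, 252, 300, 348
48, 48, 48, 48
The fourth differences are constant, so the polynomial has degree 4.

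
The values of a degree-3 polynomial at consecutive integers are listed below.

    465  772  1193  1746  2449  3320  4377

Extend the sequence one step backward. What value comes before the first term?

254

307, 421, 553, 703, 871, 1057
114, 132, 150, 168, 186
18, 18, 18, 18
The third differences are constant at 18.
Work back: 114 − 18 = 96;  307 − 96 = 211;  465 − 211 = 254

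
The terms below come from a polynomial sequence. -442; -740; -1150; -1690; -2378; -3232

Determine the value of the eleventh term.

First differences: -298, -410, -540, -688, -854
Second differences: -112, -130, -148, -166
Third differences: -18, -18, -18
The third differences are constant (-18).
-166 − 18 = -184;  -854 − 184 = -1038;  -3232 − 1038 = -4270
-184 − 18 = -202;  -1038 − 202 = -1240;  -4270 − 1240 = -5510
-202 − 18 = -220;  -1240 − 220 = -1460;  -5510 − 1460 = -6970
-220 − 18 = -238;  -1460 − 238 = -1698;  -6970 − 1698 = -8668
-238 − 18 = -256;  -1698 − 256 = -1954;  -8668 − 1954 = -10622

-10622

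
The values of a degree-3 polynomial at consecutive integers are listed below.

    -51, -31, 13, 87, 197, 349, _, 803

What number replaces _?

Using the first 6 terms:
D1: 20, 44, 74, 110, 152
D2: 24, 30, 36, 42
D3: 6, 6, 6
Constant third difference = 6.
Extend forward: 42 + 6 = 48;  152 + 48 = 200;  349 + 200 = 549

549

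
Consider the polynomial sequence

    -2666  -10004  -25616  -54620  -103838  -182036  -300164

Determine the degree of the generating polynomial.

First differences: -7338, -15612, -29004, -49218, -78198, -118128
Second differences: -8274, -13392, -20214, -28980, -39930
Third differences: -5118, -6822, -8766, -10950
Fourth differences: -1704, -1944, -2184
Fifth differences: -240, -240
The fifth differences are constant, so the polynomial has degree 5.

5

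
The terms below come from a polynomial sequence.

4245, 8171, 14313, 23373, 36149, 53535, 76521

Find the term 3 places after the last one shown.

190419

3926, 6142, 9060, 12776, 17386, 22986
2216, 2918, 3716, 4610, 5600
702, 798, 894, 990
96, 96, 96
Constant fourth difference = 96, so extend:
990 + 96 = 1086;  5600 + 1086 = 6686;  22986 + 6686 = 29672;  76521 + 29672 = 106193
1086 + 96 = 1182;  6686 + 1182 = 7868;  29672 + 7868 = 37540;  106193 + 37540 = 143733
1182 + 96 = 1278;  7868 + 1278 = 9146;  37540 + 9146 = 46686;  143733 + 46686 = 190419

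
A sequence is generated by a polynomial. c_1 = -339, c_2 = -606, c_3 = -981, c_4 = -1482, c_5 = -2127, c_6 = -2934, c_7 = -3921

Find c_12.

-267, -375, -501, -645, -807, -987
-108, -126, -144, -162, -180
-18, -18, -18, -18
Constant third difference = -18, so extend:
-180 − 18 = -198;  -987 − 198 = -1185;  -3921 − 1185 = -5106
-198 − 18 = -216;  -1185 − 216 = -1401;  -5106 − 1401 = -6507
-216 − 18 = -234;  -1401 − 234 = -1635;  -6507 − 1635 = -8142
-234 − 18 = -252;  -1635 − 252 = -1887;  -8142 − 1887 = -10029
-252 − 18 = -270;  -1887 − 270 = -2157;  -10029 − 2157 = -12186

-12186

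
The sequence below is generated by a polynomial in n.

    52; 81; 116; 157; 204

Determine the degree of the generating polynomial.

2

Δ: 29, 35, 41, 47
Δ²: 6, 6, 6
The second differences are constant, so the polynomial has degree 2.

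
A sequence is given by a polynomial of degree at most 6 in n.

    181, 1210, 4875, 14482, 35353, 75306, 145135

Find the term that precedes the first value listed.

18

First differences: 1029, 3665, 9607, 20871, 39953, 69829
Second differences: 2636, 5942, 11264, 19082, 29876
Third differences: 3306, 5322, 7818, 10794
Fourth differences: 2016, 2496, 2976
Fifth differences: 480, 480
The fifth differences are constant at 480.
Work back: 2016 − 480 = 1536;  3306 − 1536 = 1770;  2636 − 1770 = 866;  1029 − 866 = 163;  181 − 163 = 18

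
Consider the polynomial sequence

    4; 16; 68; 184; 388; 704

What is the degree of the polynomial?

3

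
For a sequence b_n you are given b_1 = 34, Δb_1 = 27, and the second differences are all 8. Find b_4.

139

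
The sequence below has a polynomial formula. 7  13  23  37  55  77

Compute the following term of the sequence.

Δ: 6  10  14  18  22
Δ²: 4  4  4  4
Constant second difference = 4, so extend:
22 + 4 = 26;  77 + 26 = 103

103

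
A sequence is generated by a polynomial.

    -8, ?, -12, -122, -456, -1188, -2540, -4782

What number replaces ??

0

Using the last 6 terms:
-110, -334, -732, -1352, -2242
-224, -398, -620, -890
-174, -222, -270
-48, -48
Constant fourth difference = -48.
Extend backward: -174 + 48 = -126;  -224 + 126 = -98;  -110 + 98 = -12;  -12 + 12 = 0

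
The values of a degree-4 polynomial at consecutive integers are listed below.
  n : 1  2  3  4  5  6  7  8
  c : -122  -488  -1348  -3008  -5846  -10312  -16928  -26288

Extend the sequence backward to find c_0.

Δ: -366  -860  -1660  -2838  -4466  -6616  -9360
Δ²: -494  -800  -1178  -1628  -2150  -2744
Δ³: -306  -378  -450  -522  -594
Δ⁴: -72  -72  -72  -72
The fourth differences are constant at -72.
Work back: -306 + 72 = -234;  -494 + 234 = -260;  -366 + 260 = -106;  -122 + 106 = -16

-16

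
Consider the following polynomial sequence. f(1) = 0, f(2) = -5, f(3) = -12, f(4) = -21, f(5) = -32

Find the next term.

-45

D1: -5 , -7 , -9 , -11
D2: -2 , -2 , -2
Constant second difference = -2, so extend:
-11 − 2 = -13;  -32 − 13 = -45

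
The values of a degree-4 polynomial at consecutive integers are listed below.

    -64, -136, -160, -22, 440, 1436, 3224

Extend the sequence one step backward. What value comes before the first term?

-72  -24  138  462  996  1788
48  162  324  534  792
114  162  210  258
48  48  48
The fourth differences are constant at 48.
Work back: 114 − 48 = 66;  48 − 66 = -18;  -72 + 18 = -54;  -64 + 54 = -10

-10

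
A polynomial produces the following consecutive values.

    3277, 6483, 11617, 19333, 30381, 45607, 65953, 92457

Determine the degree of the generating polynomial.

D1: 3206, 5134, 7716, 11048, 15226, 20346, 26504
D2: 1928, 2582, 3332, 4178, 5120, 6158
D3: 654, 750, 846, 942, 1038
D4: 96, 96, 96, 96
The fourth differences are constant, so the polynomial has degree 4.

4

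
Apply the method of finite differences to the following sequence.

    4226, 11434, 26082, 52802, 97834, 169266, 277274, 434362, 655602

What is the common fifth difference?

D1: 7208, 14648, 26720, 45032, 71432, 108008, 157088, 221240
D2: 7440, 12072, 18312, 26400, 36576, 49080, 64152
D3: 4632, 6240, 8088, 10176, 12504, 15072
D4: 1608, 1848, 2088, 2328, 2568
D5: 240, 240, 240, 240

240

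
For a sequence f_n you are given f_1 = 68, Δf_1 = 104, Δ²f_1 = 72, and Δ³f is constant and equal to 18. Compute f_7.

Build the table forward from the leading diagonal:
D3: 18  18  18  18  18  18  18
D2: 72  90  108  126  144  162  180
D1: 104  176  266  374  500  644  806
f: 68  172  348  614  988  1488  2132

2132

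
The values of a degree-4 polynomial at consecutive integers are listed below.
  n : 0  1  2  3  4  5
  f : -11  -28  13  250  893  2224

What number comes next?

4597

-17  41  237  643  1331
58  196  406  688
138  210  282
72  72
Constant fourth difference = 72, so extend:
282 + 72 = 354;  688 + 354 = 1042;  1331 + 1042 = 2373;  2224 + 2373 = 4597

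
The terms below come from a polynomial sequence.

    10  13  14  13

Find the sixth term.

D1: 3  1  -1
D2: -2  -2
The second differences are constant (-2).
-1 − 2 = -3;  13 − 3 = 10
-3 − 2 = -5;  10 − 5 = 5

5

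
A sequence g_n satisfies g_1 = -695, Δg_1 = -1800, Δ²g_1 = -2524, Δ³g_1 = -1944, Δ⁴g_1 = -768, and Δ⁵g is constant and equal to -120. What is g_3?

Build the table forward from the leading diagonal:
D5: -120  -120  -120
D4: -768  -888  -1008
D3: -1944  -2712  -3600
D2: -2524  -4468  -7180
D1: -1800  -4324  -8792
g: -695  -2495  -6819

-6819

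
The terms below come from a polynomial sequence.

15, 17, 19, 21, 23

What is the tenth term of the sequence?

D1: 2, 2, 2, 2
First differences constant at 2.
23 + 2 = 25
25 + 2 = 27
27 + 2 = 29
29 + 2 = 31
31 + 2 = 33

33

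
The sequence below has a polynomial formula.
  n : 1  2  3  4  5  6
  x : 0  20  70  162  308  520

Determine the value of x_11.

Δ: 20, 50, 92, 146, 212
Δ²: 30, 42, 54, 66
Δ³: 12, 12, 12
The third differences are constant (12).
66 + 12 = 78;  212 + 78 = 290;  520 + 290 = 810
78 + 12 = 90;  290 + 90 = 380;  810 + 380 = 1190
90 + 12 = 102;  380 + 102 = 482;  1190 + 482 = 1672
102 + 12 = 114;  482 + 114 = 596;  1672 + 596 = 2268
114 + 12 = 126;  596 + 126 = 722;  2268 + 722 = 2990

2990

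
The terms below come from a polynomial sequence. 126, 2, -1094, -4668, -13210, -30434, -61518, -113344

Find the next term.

-194738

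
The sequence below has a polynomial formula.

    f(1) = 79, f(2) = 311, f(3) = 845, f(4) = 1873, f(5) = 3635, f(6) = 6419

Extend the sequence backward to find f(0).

5

Δ: 232, 534, 1028, 1762, 2784
Δ²: 302, 494, 734, 1022
Δ³: 192, 240, 288
Δ⁴: 48, 48
The fourth differences are constant at 48.
Work back: 192 − 48 = 144;  302 − 144 = 158;  232 − 158 = 74;  79 − 74 = 5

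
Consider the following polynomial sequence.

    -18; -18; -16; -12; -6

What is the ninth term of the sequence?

38

Δ: 0  2  4  6
Δ²: 2  2  2
Second differences constant at 2.
6 + 2 = 8;  -6 + 8 = 2
8 + 2 = 10;  2 + 10 = 12
10 + 2 = 12;  12 + 12 = 24
12 + 2 = 14;  24 + 14 = 38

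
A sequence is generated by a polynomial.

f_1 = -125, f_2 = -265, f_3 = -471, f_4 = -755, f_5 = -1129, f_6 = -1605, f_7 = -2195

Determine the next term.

Δ: -140, -206, -284, -374, -476, -590
Δ²: -66, -78, -90, -102, -114
Δ³: -12, -12, -12, -12
Third differences constant at -12.
-114 − 12 = -126;  -590 − 126 = -716;  -2195 − 716 = -2911

-2911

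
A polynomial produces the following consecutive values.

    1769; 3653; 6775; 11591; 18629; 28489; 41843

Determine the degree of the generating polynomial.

4

First differences: 1884, 3122, 4816, 7038, 9860, 13354
Second differences: 1238, 1694, 2222, 2822, 3494
Third differences: 456, 528, 600, 672
Fourth differences: 72, 72, 72
The fourth differences are constant, so the polynomial has degree 4.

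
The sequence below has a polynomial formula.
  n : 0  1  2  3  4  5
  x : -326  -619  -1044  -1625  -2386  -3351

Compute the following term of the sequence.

-4544

-293, -425, -581, -761, -965
-132, -156, -180, -204
-24, -24, -24
Constant third difference = -24, so extend:
-204 − 24 = -228;  -965 − 228 = -1193;  -3351 − 1193 = -4544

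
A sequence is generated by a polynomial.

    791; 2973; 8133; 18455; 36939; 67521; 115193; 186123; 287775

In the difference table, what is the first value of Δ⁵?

120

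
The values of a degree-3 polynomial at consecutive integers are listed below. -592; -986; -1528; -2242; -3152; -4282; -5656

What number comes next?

First differences: -394, -542, -714, -910, -1130, -1374
Second differences: -148, -172, -196, -220, -244
Third differences: -24, -24, -24, -24
Third differences constant at -24.
-244 − 24 = -268;  -1374 − 268 = -1642;  -5656 − 1642 = -7298

-7298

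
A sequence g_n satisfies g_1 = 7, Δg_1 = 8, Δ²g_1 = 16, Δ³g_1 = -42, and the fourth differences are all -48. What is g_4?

Build the table forward from the leading diagonal:
D4: -48, -48, -48, -48
D3: -42, -90, -138, -186
D2: 16, -26, -116, -254
D1: 8, 24, -2, -118
g: 7, 15, 39, 37

37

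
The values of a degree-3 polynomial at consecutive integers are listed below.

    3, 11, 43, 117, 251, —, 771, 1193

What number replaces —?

463

Using the first 5 terms:
D1: 8, 32, 74, 134
D2: 24, 42, 60
D3: 18, 18
Constant third difference = 18.
Extend forward: 60 + 18 = 78;  134 + 78 = 212;  251 + 212 = 463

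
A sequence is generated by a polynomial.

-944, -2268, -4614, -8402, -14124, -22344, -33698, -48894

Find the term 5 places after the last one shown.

-212324

-1324  -2346  -3788  -5722  -8220  -11354  -15196
-1022  -1442  -1934  -2498  -3134  -3842
-420  -492  -564  -636  -708
-72  -72  -72  -72
Constant fourth difference = -72, so extend:
-708 − 72 = -780;  -3842 − 780 = -4622;  -15196 − 4622 = -19818;  -48894 − 19818 = -68712
-780 − 72 = -852;  -4622 − 852 = -5474;  -19818 − 5474 = -25292;  -68712 − 25292 = -94004
-852 − 72 = -924;  -5474 − 924 = -6398;  -25292 − 6398 = -31690;  -94004 − 31690 = -125694
-924 − 72 = -996;  -6398 − 996 = -7394;  -31690 − 7394 = -39084;  -125694 − 39084 = -164778
-996 − 72 = -1068;  -7394 − 1068 = -8462;  -39084 − 8462 = -47546;  -164778 − 47546 = -212324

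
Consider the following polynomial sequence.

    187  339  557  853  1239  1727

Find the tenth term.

D1: 152, 218, 296, 386, 488
D2: 66, 78, 90, 102
D3: 12, 12, 12
Third differences constant at 12.
102 + 12 = 114;  488 + 114 = 602;  1727 + 602 = 2329
114 + 12 = 126;  602 + 126 = 728;  2329 + 728 = 3057
126 + 12 = 138;  728 + 138 = 866;  3057 + 866 = 3923
138 + 12 = 150;  866 + 150 = 1016;  3923 + 1016 = 4939

4939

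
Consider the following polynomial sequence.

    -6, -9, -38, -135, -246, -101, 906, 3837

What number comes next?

10330

First differences: -3 , -29 , -97 , -111 , 145 , 1007 , 2931
Second differences: -26 , -68 , -14 , 256 , 862 , 1924
Third differences: -42 , 54 , 270 , 606 , 1062
Fourth differences: 96 , 216 , 336 , 456
Fifth differences: 120 , 120 , 120
Fifth differences constant at 120.
456 + 120 = 576;  1062 + 576 = 1638;  1924 + 1638 = 3562;  2931 + 3562 = 6493;  3837 + 6493 = 10330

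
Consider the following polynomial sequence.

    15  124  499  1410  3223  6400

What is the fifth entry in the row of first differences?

3177

D1: 109, 375, 911, 1813, 3177
D2: 266, 536, 902, 1364
D3: 270, 366, 462
D4: 96, 96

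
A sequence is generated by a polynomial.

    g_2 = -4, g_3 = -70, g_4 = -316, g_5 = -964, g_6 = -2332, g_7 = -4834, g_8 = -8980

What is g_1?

8

Δ: -66, -246, -648, -1368, -2502, -4146
Δ²: -180, -402, -720, -1134, -1644
Δ³: -222, -318, -414, -510
Δ⁴: -96, -96, -96
The fourth differences are constant at -96.
Work back: -222 + 96 = -126;  -180 + 126 = -54;  -66 + 54 = -12;  -4 + 12 = 8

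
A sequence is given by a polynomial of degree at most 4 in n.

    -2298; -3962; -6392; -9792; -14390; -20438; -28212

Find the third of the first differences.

-3400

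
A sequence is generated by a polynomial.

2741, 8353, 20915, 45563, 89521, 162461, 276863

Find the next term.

5612 , 12562 , 24648 , 43958 , 72940 , 114402
6950 , 12086 , 19310 , 28982 , 41462
5136 , 7224 , 9672 , 12480
2088 , 2448 , 2808
360 , 360
The fifth differences are constant (360).
2808 + 360 = 3168;  12480 + 3168 = 15648;  41462 + 15648 = 57110;  114402 + 57110 = 171512;  276863 + 171512 = 448375

448375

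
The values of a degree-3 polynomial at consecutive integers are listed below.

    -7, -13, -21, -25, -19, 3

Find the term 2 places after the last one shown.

-6  -8  -4  6  22
-2  4  10  16
6  6  6
Third differences constant at 6.
16 + 6 = 22;  22 + 22 = 44;  3 + 44 = 47
22 + 6 = 28;  44 + 28 = 72;  47 + 72 = 119

119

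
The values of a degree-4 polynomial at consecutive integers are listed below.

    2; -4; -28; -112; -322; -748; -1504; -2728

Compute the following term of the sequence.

D1: -6 , -24 , -84 , -210 , -426 , -756 , -1224
D2: -18 , -60 , -126 , -216 , -330 , -468
D3: -42 , -66 , -90 , -114 , -138
D4: -24 , -24 , -24 , -24
Constant fourth difference = -24, so extend:
-138 − 24 = -162;  -468 − 162 = -630;  -1224 − 630 = -1854;  -2728 − 1854 = -4582

-4582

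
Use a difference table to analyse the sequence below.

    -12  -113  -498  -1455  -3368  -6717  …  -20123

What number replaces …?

-12078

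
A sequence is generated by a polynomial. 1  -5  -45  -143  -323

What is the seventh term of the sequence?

D1: -6  -40  -98  -180
D2: -34  -58  -82
D3: -24  -24
Third differences constant at -24.
-82 − 24 = -106;  -180 − 106 = -286;  -323 − 286 = -609
-106 − 24 = -130;  -286 − 130 = -416;  -609 − 416 = -1025

-1025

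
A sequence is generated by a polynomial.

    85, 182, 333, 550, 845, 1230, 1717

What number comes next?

D1: 97, 151, 217, 295, 385, 487
D2: 54, 66, 78, 90, 102
D3: 12, 12, 12, 12
Third differences constant at 12.
102 + 12 = 114;  487 + 114 = 601;  1717 + 601 = 2318

2318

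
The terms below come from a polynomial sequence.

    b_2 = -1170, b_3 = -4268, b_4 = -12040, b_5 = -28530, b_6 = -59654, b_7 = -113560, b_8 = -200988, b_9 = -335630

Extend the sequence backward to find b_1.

First differences: -3098, -7772, -16490, -31124, -53906, -87428, -134642
Second differences: -4674, -8718, -14634, -22782, -33522, -47214
Third differences: -4044, -5916, -8148, -10740, -13692
Fourth differences: -1872, -2232, -2592, -2952
Fifth differences: -360, -360, -360
The fifth differences are constant at -360.
Work back: -1872 + 360 = -1512;  -4044 + 1512 = -2532;  -4674 + 2532 = -2142;  -3098 + 2142 = -956;  -1170 + 956 = -214

-214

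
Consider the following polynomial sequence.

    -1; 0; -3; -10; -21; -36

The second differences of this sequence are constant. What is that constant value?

D1: 1, -3, -7, -11, -15
D2: -4, -4, -4, -4

-4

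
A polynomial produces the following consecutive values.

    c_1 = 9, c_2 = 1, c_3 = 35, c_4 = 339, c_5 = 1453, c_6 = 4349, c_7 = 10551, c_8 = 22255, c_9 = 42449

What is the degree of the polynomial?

D1: -8, 34, 304, 1114, 2896, 6202, 11704, 20194
D2: 42, 270, 810, 1782, 3306, 5502, 8490
D3: 228, 540, 972, 1524, 2196, 2988
D4: 312, 432, 552, 672, 792
D5: 120, 120, 120, 120
The fifth differences are constant, so the polynomial has degree 5.

5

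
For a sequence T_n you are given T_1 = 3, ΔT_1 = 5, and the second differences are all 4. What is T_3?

17

Build the table forward from the leading diagonal:
Second differences: 4  4  4
First differences: 5  9  13
T: 3  8  17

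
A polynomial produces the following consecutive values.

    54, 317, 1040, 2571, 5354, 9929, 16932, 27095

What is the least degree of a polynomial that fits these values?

4

263, 723, 1531, 2783, 4575, 7003, 10163
460, 808, 1252, 1792, 2428, 3160
348, 444, 540, 636, 732
96, 96, 96, 96
The fourth differences are constant, so the polynomial has degree 4.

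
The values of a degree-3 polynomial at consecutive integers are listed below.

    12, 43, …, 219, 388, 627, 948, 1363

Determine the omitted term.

108

Using the last 5 terms:
D1: 169, 239, 321, 415
D2: 70, 82, 94
D3: 12, 12
Constant third difference = 12.
Extend backward: 70 − 12 = 58;  169 − 58 = 111;  219 − 111 = 108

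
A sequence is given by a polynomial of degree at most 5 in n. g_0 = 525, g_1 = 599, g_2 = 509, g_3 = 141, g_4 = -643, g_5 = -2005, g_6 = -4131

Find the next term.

D1: 74, -90, -368, -784, -1362, -2126
D2: -164, -278, -416, -578, -764
D3: -114, -138, -162, -186
D4: -24, -24, -24
Constant fourth difference = -24, so extend:
-186 − 24 = -210;  -764 − 210 = -974;  -2126 − 974 = -3100;  -4131 − 3100 = -7231

-7231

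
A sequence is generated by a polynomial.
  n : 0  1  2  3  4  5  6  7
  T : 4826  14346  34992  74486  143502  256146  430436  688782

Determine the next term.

Δ: 9520 , 20646 , 39494 , 69016 , 112644 , 174290 , 258346
Δ²: 11126 , 18848 , 29522 , 43628 , 61646 , 84056
Δ³: 7722 , 10674 , 14106 , 18018 , 22410
Δ⁴: 2952 , 3432 , 3912 , 4392
Δ⁵: 480 , 480 , 480
The fifth differences are constant (480).
4392 + 480 = 4872;  22410 + 4872 = 27282;  84056 + 27282 = 111338;  258346 + 111338 = 369684;  688782 + 369684 = 1058466

1058466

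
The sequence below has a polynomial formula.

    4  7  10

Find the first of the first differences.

3

Δ: 3, 3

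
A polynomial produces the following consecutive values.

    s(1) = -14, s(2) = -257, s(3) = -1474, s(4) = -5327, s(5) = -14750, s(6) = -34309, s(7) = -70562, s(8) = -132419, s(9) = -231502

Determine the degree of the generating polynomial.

5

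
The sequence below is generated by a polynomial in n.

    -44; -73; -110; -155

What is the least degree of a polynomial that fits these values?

2

Δ: -29, -37, -45
Δ²: -8, -8
The second differences are constant, so the polynomial has degree 2.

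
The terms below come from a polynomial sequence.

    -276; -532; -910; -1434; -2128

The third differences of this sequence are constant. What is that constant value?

-24

Δ: -256, -378, -524, -694
Δ²: -122, -146, -170
Δ³: -24, -24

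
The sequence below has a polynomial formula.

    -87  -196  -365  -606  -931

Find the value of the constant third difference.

Δ: -109, -169, -241, -325
Δ²: -60, -72, -84
Δ³: -12, -12

-12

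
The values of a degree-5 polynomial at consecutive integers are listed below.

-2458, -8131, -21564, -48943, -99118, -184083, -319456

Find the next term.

-524959

Δ: -5673, -13433, -27379, -50175, -84965, -135373
Δ²: -7760, -13946, -22796, -34790, -50408
Δ³: -6186, -8850, -11994, -15618
Δ⁴: -2664, -3144, -3624
Δ⁵: -480, -480
Constant fifth difference = -480, so extend:
-3624 − 480 = -4104;  -15618 − 4104 = -19722;  -50408 − 19722 = -70130;  -135373 − 70130 = -205503;  -319456 − 205503 = -524959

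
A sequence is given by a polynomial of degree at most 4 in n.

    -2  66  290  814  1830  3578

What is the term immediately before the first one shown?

-10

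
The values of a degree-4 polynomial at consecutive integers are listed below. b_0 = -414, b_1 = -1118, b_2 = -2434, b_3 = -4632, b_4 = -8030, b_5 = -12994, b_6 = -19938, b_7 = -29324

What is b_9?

D1: -704, -1316, -2198, -3398, -4964, -6944, -9386
D2: -612, -882, -1200, -1566, -1980, -2442
D3: -270, -318, -366, -414, -462
D4: -48, -48, -48, -48
Constant fourth difference = -48, so extend:
-462 − 48 = -510;  -2442 − 510 = -2952;  -9386 − 2952 = -12338;  -29324 − 12338 = -41662
-510 − 48 = -558;  -2952 − 558 = -3510;  -12338 − 3510 = -15848;  -41662 − 15848 = -57510

-57510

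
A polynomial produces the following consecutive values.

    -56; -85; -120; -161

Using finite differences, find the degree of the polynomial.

2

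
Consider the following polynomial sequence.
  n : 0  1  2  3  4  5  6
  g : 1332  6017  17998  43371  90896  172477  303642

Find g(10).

1788422

4685 , 11981 , 25373 , 47525 , 81581 , 131165
7296 , 13392 , 22152 , 34056 , 49584
6096 , 8760 , 11904 , 15528
2664 , 3144 , 3624
480 , 480
Constant fifth difference = 480, so extend:
3624 + 480 = 4104;  15528 + 4104 = 19632;  49584 + 19632 = 69216;  131165 + 69216 = 200381;  303642 + 200381 = 504023
4104 + 480 = 4584;  19632 + 4584 = 24216;  69216 + 24216 = 93432;  200381 + 93432 = 293813;  504023 + 293813 = 797836
4584 + 480 = 5064;  24216 + 5064 = 29280;  93432 + 29280 = 122712;  293813 + 122712 = 416525;  797836 + 416525 = 1214361
5064 + 480 = 5544;  29280 + 5544 = 34824;  122712 + 34824 = 157536;  416525 + 157536 = 574061;  1214361 + 574061 = 1788422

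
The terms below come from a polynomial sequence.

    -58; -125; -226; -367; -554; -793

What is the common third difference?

-6

D1: -67, -101, -141, -187, -239
D2: -34, -40, -46, -52
D3: -6, -6, -6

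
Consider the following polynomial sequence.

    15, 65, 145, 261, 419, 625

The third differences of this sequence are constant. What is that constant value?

First differences: 50, 80, 116, 158, 206
Second differences: 30, 36, 42, 48
Third differences: 6, 6, 6

6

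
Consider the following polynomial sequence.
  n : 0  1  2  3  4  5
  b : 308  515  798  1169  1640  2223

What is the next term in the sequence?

First differences: 207, 283, 371, 471, 583
Second differences: 76, 88, 100, 112
Third differences: 12, 12, 12
Constant third difference = 12, so extend:
112 + 12 = 124;  583 + 124 = 707;  2223 + 707 = 2930

2930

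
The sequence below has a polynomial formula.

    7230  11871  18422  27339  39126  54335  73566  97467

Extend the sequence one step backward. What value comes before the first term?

4641, 6551, 8917, 11787, 15209, 19231, 23901
1910, 2366, 2870, 3422, 4022, 4670
456, 504, 552, 600, 648
48, 48, 48, 48
The fourth differences are constant at 48.
Work back: 456 − 48 = 408;  1910 − 408 = 1502;  4641 − 1502 = 3139;  7230 − 3139 = 4091

4091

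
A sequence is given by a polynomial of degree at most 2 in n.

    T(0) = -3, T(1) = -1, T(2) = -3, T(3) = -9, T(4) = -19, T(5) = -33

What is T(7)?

D1: 2, -2, -6, -10, -14
D2: -4, -4, -4, -4
Constant second difference = -4, so extend:
-14 − 4 = -18;  -33 − 18 = -51
-18 − 4 = -22;  -51 − 22 = -73

-73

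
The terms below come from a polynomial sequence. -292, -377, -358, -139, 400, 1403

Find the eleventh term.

D1: -85, 19, 219, 539, 1003
D2: 104, 200, 320, 464
D3: 96, 120, 144
D4: 24, 24
Constant fourth difference = 24, so extend:
144 + 24 = 168;  464 + 168 = 632;  1003 + 632 = 1635;  1403 + 1635 = 3038
168 + 24 = 192;  632 + 192 = 824;  1635 + 824 = 2459;  3038 + 2459 = 5497
192 + 24 = 216;  824 + 216 = 1040;  2459 + 1040 = 3499;  5497 + 3499 = 8996
216 + 24 = 240;  1040 + 240 = 1280;  3499 + 1280 = 4779;  8996 + 4779 = 13775
240 + 24 = 264;  1280 + 264 = 1544;  4779 + 1544 = 6323;  13775 + 6323 = 20098

20098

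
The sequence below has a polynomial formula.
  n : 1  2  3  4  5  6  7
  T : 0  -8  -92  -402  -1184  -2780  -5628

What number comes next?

-10262

Δ: -8  -84  -310  -782  -1596  -2848
Δ²: -76  -226  -472  -814  -1252
Δ³: -150  -246  -342  -438
Δ⁴: -96  -96  -96
The fourth differences are constant (-96).
-438 − 96 = -534;  -1252 − 534 = -1786;  -2848 − 1786 = -4634;  -5628 − 4634 = -10262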